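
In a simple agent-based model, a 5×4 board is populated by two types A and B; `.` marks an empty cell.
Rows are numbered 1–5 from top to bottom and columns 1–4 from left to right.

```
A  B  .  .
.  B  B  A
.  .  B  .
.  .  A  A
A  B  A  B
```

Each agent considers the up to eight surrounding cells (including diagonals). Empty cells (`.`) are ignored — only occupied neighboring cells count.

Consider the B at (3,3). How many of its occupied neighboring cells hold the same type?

Occupied neighbors of (3,3): (2,2)=B, (2,3)=B, (2,4)=A, (4,3)=A, (4,4)=A.
Same type (B): 2 of 5.

2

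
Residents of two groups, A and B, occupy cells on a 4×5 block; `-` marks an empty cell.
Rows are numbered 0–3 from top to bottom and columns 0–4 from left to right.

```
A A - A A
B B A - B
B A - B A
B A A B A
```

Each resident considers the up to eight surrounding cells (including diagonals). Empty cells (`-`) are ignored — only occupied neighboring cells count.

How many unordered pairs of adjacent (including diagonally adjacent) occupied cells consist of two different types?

21

Scan each occupied cell's neighbors to the right and below (and the two forward diagonals) so each pair is counted once.
Row 0: A(0,0)–A(0,1)= A(0,0)–B(1,0)≠ A(0,0)–B(1,1)≠ A(0,1)–B(1,1)≠ A(0,1)–A(1,2)= A(0,1)–B(1,0)≠ A(0,3)–A(0,4)= A(0,3)–B(1,4)≠ A(0,3)–A(1,2)= A(0,4)–B(1,4)≠  → 6/10 unlike.
Row 1: B(1,0)–B(1,1)= B(1,0)–B(2,0)= B(1,0)–A(2,1)≠ B(1,1)–A(1,2)≠ B(1,1)–A(2,1)≠ B(1,1)–B(2,0)= A(1,2)–B(2,3)≠ A(1,2)–A(2,1)= B(1,4)–A(2,4)≠ B(1,4)–B(2,3)=  → 5/10 unlike.
Row 2: B(2,0)–A(2,1)≠ B(2,0)–B(3,0)= B(2,0)–A(3,1)≠ A(2,1)–A(3,1)= A(2,1)–A(3,2)= A(2,1)–B(3,0)≠ B(2,3)–A(2,4)≠ B(2,3)–B(3,3)= B(2,3)–A(3,4)≠ B(2,3)–A(3,2)≠ A(2,4)–A(3,4)= A(2,4)–B(3,3)≠  → 7/12 unlike.
Row 3: B(3,0)–A(3,1)≠ A(3,1)–A(3,2)= A(3,2)–B(3,3)≠ B(3,3)–A(3,4)≠  → 3/4 unlike.
Total adjacent occupied pairs: 36; unlike-type pairs: 21.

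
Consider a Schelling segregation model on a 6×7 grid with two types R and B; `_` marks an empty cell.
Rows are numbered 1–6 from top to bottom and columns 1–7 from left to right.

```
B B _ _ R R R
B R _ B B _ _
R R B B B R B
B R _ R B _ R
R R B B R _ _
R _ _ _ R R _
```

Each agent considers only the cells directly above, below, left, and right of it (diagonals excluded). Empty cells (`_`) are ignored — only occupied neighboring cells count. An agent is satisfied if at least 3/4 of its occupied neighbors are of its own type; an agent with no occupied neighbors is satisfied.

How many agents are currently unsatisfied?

Row 1: (1,1)B 2/2 satisfied · (1,2)B 1/2 not · (1,5)R 1/2 not · (1,6)R 2/2 satisfied · (1,7)R 1/1 satisfied
Row 2: (2,1)B 1/3 not · (2,2)R 1/3 not · (2,4)B 2/2 satisfied · (2,5)B 2/3 not
Row 3: (3,1)R 1/3 not · (3,2)R 3/4 satisfied · (3,3)B 1/2 not · (3,4)B 3/4 satisfied · (3,5)B 3/4 satisfied · (3,6)R 0/2 not · (3,7)B 0/2 not
Row 4: (4,1)B 0/3 not · (4,2)R 2/3 not · (4,4)R 0/3 not · (4,5)B 1/3 not · (4,7)R 0/1 not
Row 5: (5,1)R 2/3 not · (5,2)R 2/3 not · (5,3)B 1/2 not · (5,4)B 1/3 not · (5,5)R 1/3 not
Row 6: (6,1)R 1/1 satisfied · (6,5)R 2/2 satisfied · (6,6)R 1/1 satisfied
Unsatisfied: (1,2), (1,5), (2,1), (2,2), (2,5), (3,1), (3,3), (3,6), (3,7), (4,1), (4,2), (4,4), (4,5), (4,7), (5,1), (5,2), (5,3), (5,4), (5,5) — 19 in total.

19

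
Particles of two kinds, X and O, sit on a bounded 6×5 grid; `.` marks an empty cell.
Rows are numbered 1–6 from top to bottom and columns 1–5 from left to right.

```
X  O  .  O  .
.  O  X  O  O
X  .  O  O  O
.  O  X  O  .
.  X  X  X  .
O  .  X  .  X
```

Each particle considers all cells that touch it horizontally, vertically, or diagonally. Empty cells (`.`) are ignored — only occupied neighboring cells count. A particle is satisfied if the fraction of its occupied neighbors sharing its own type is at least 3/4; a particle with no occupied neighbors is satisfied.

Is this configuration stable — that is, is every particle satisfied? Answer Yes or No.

No

Row 1: (1,1)X 0/2 ✗ · (1,2)O 1/3 ✗ · (1,4)O 2/3 ✗
Row 2: (2,2)O 2/5 ✗ · (2,3)X 0/6 ✗ · (2,4)O 5/6 ✓ · (2,5)O 4/4 ✓
Row 3: (3,1)X 0/2 ✗ · (3,3)O 5/7 ✗ · (3,4)O 5/7 ✗ · (3,5)O 4/4 ✓
Row 4: (4,2)O 1/5 ✗ · (4,3)X 3/7 ✗ · (4,4)O 3/6 ✗
Row 5: (5,2)X 3/5 ✗ · (5,3)X 4/6 ✗ · (5,4)X 4/5 ✓
Row 6: (6,1)O 0/1 ✗ · (6,3)X 3/3 ✓ · (6,5)X 1/1 ✓
For instance (1,1) has only 0/2 same-type neighbors, below 3/4.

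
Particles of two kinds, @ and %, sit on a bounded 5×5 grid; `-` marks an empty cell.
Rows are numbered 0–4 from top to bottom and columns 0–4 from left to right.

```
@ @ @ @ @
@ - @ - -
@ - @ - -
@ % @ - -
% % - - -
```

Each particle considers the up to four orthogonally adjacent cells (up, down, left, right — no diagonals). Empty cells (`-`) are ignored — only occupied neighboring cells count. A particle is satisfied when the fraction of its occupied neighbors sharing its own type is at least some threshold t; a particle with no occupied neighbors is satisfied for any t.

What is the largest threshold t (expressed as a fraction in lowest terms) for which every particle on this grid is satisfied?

1/3

(0,0)@ 2/2
(0,1)@ 2/2
(0,2)@ 3/3
(0,3)@ 2/2
(0,4)@ 1/1
(1,0)@ 2/2
(1,2)@ 2/2
(2,0)@ 2/2
(2,2)@ 2/2
(3,0)@ 1/3
(3,1)% 1/3
(3,2)@ 1/2
(4,0)% 1/2
(4,1)% 2/2
The smallest same-type fraction is 1/3 at (3,0), which reduces to 1/3. Any threshold above that leaves this particle unsatisfied.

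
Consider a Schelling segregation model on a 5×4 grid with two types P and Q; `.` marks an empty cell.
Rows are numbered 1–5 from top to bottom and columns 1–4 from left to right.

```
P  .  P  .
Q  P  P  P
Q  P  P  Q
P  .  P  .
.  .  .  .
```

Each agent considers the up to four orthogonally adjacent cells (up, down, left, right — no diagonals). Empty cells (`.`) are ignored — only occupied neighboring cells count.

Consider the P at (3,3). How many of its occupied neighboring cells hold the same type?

3

Occupied neighbors of (3,3): (2,3)=P, (4,3)=P, (3,2)=P, (3,4)=Q.
Same type (P): 3 of 4.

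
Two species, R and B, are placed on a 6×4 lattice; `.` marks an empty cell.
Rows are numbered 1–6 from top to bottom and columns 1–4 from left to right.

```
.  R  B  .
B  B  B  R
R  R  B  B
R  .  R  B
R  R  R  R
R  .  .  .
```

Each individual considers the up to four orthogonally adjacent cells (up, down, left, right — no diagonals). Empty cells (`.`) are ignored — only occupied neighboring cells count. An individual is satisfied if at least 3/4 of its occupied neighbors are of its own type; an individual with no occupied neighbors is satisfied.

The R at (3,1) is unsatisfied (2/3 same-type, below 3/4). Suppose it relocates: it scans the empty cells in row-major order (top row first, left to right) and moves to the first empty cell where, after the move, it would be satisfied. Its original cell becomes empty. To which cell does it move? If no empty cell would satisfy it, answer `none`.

Vacating (3,1). Empty cells in order:
  (1,1): 1/2 same-type → still unsatisfied.
  (1,4): 1/2 same-type → still unsatisfied.
  (4,2): 4/4 same-type → satisfied — stop here.

(4,2)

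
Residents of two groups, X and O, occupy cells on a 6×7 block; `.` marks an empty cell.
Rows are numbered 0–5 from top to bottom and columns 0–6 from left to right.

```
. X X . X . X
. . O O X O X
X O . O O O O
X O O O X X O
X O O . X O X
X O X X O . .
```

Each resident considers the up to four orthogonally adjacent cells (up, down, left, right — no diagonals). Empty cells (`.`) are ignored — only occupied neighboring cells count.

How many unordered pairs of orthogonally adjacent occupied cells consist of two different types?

Scan each occupied cell's neighbors to the right and below so each pair is counted once.
From row 0: 1 unlike of 4 pairs (running 1/4).
From row 1: 5 unlike of 8 pairs (running 6/12).
From row 2: 3 unlike of 10 pairs (running 9/22).
From row 3: 5 unlike of 12 pairs (running 14/34).
From row 4: 5 unlike of 8 pairs (running 19/42).
From row 5: 3 unlike of 4 pairs (running 22/46).
Total adjacent occupied pairs: 46; unlike-type pairs: 22.

22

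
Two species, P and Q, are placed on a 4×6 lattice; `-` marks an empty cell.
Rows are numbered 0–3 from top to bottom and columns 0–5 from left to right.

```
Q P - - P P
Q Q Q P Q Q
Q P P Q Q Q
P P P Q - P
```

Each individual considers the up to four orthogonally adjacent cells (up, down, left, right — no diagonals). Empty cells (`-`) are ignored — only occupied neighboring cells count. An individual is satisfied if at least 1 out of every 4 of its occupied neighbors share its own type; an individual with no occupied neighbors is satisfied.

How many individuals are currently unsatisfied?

(0,0)Q 1/2 satisfied
(0,1)P 0/2 not
(0,4)P 1/2 satisfied
(0,5)P 1/2 satisfied
(1,0)Q 3/3 satisfied
(1,1)Q 2/4 satisfied
(1,2)Q 1/3 satisfied
(1,3)P 0/3 not
(1,4)Q 2/4 satisfied
(1,5)Q 2/3 satisfied
(2,0)Q 1/3 satisfied
(2,1)P 2/4 satisfied
(2,2)P 2/4 satisfied
(2,3)Q 2/4 satisfied
(2,4)Q 3/3 satisfied
(2,5)Q 2/3 satisfied
(3,0)P 1/2 satisfied
(3,1)P 3/3 satisfied
(3,2)P 2/3 satisfied
(3,3)Q 1/2 satisfied
(3,5)P 0/1 not
Unsatisfied: (0,1), (1,3), (3,5) — 3 in total.

3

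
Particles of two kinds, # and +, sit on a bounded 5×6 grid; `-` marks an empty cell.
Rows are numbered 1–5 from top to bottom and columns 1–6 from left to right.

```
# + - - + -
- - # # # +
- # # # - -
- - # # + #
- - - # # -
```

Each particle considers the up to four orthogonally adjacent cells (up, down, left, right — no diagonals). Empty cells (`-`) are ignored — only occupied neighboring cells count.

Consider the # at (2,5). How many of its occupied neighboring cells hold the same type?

Occupied neighbors of (2,5): (1,5)=+, (2,4)=#, (2,6)=+.
Same type (#): 1 of 3.

1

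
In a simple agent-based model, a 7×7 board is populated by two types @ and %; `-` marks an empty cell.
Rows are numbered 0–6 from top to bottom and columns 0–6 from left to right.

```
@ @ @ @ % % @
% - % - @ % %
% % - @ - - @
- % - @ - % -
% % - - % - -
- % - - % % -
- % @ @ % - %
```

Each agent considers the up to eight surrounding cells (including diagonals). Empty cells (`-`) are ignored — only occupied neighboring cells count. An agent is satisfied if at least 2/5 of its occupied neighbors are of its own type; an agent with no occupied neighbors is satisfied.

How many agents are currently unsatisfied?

5

(0,0)@ 1/2 ok
(0,1)@ 2/4 ok
(0,2)@ 2/3 ok
(0,3)@ 2/4 ok
(0,4)% 2/4 ok
(0,5)% 3/5 ok
(0,6)@ 0/3 unhappy
(1,0)% 2/4 ok
(1,2)% 1/5 unhappy
(1,4)@ 2/5 ok
(1,5)% 3/6 ok
(1,6)% 2/4 ok
(2,0)% 3/3 ok
(2,1)% 4/4 ok
(2,3)@ 2/3 ok
(2,6)@ 0/3 unhappy
(3,1)% 4/4 ok
(3,3)@ 1/2 ok
(3,5)% 1/2 ok
(4,0)% 3/3 ok
(4,1)% 3/3 ok
(4,4)% 3/4 ok
(5,1)% 3/4 ok
(5,4)% 3/4 ok
(5,5)% 4/4 ok
(6,1)% 1/2 ok
(6,2)@ 1/3 unhappy
(6,3)@ 1/3 unhappy
(6,4)% 2/3 ok
(6,6)% 1/1 ok
Unsatisfied: (0,6), (1,2), (2,6), (6,2), (6,3) — 5 in total.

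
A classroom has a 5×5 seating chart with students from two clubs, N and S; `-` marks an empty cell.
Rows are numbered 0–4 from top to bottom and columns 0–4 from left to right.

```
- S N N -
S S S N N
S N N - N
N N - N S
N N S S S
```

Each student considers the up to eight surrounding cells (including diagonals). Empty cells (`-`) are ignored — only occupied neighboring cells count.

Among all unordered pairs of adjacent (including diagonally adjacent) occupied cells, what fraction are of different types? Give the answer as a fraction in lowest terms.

20/51

Scan each occupied cell's neighbors to the right and below (and the two forward diagonals) so each pair is counted once.
From row 0: 4 unlike of 11 pairs (running 4/11).
From row 1: 6 unlike of 14 pairs (running 10/25).
From row 2: 4 unlike of 10 pairs (running 14/35).
From row 3: 5 unlike of 12 pairs (running 19/47).
From row 4: 1 unlike of 4 pairs (running 20/51).
Total adjacent occupied pairs: 51; unlike-type pairs: 20.
20/51 is already in lowest terms.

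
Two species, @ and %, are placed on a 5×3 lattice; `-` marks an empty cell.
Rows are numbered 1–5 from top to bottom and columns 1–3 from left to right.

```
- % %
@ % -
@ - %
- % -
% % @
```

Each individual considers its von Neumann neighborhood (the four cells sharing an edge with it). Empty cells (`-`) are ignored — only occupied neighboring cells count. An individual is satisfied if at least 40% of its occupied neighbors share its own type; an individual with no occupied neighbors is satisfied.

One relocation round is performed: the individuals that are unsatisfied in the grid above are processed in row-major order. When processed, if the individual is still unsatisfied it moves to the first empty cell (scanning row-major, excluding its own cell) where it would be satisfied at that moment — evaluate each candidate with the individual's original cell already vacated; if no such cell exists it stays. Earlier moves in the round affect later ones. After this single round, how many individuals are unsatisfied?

0

Initially unsatisfied (in order): (5,3).
  (5,3) → (1,1).
Resulting grid:
@ % %
@ % -
@ - %
- % -
% % -
All satisfied now.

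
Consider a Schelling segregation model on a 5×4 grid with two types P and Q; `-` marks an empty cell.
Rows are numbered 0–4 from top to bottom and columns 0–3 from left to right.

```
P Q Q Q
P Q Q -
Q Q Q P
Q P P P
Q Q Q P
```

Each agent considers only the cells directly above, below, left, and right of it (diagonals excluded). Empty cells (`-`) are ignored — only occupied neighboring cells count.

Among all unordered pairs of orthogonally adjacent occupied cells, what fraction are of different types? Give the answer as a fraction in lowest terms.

5/14

Scan each occupied cell's neighbors to the right and below so each pair is counted once.
From row 0: 1 unlike of 6 pairs (running 1/6).
From row 1: 2 unlike of 5 pairs (running 3/11).
From row 2: 3 unlike of 7 pairs (running 6/18).
From row 3: 3 unlike of 7 pairs (running 9/25).
From row 4: 1 unlike of 3 pairs (running 10/28).
Total adjacent occupied pairs: 28; unlike-type pairs: 10.
10/28 reduces to 5/14.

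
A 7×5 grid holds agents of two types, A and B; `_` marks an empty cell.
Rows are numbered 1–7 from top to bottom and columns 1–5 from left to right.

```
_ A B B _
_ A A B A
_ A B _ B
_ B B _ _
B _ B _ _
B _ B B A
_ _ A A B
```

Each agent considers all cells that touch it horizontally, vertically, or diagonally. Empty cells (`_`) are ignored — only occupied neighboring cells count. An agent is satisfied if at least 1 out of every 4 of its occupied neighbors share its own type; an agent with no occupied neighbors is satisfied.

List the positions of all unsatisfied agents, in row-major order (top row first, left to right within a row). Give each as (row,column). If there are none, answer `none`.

(1,2)A 2/3 ✓
(1,3)B 2/5 ✓
(1,4)B 2/4 ✓
(2,2)A 3/5 ✓
(2,3)A 3/7 ✓
(2,4)B 4/6 ✓
(2,5)A 0/3 ✗
(3,2)A 2/5 ✓
(3,3)B 3/6 ✓
(3,5)B 1/2 ✓
(4,2)B 4/5 ✓
(4,3)B 3/4 ✓
(5,1)B 2/2 ✓
(5,3)B 4/4 ✓
(6,1)B 1/1 ✓
(6,3)B 2/4 ✓
(6,4)B 3/6 ✓
(6,5)A 1/3 ✓
(7,3)A 1/3 ✓
(7,4)A 2/5 ✓
(7,5)B 1/3 ✓

(2,5)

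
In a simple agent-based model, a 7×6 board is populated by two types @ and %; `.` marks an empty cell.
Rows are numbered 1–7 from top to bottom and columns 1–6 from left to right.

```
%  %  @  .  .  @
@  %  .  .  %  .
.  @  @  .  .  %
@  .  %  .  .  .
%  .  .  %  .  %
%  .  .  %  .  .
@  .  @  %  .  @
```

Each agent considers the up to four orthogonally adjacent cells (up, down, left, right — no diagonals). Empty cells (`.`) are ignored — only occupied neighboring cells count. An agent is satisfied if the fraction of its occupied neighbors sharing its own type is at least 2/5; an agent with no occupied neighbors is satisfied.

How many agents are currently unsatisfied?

(1,1)% 1/2 ok
(1,2)% 2/3 ok
(1,3)@ 0/1 unhappy
(1,6)@ 0/0 ok
(2,1)@ 0/2 unhappy
(2,2)% 1/3 unhappy
(2,5)% 0/0 ok
(3,2)@ 1/2 ok
(3,3)@ 1/2 ok
(3,6)% 0/0 ok
(4,1)@ 0/1 unhappy
(4,3)% 0/1 unhappy
(5,1)% 1/2 ok
(5,4)% 1/1 ok
(5,6)% 0/0 ok
(6,1)% 1/2 ok
(6,4)% 2/2 ok
(7,1)@ 0/1 unhappy
(7,3)@ 0/1 unhappy
(7,4)% 1/2 ok
(7,6)@ 0/0 ok
Unsatisfied: (1,3), (2,1), (2,2), (4,1), (4,3), (7,1), (7,3) — 7 in total.

7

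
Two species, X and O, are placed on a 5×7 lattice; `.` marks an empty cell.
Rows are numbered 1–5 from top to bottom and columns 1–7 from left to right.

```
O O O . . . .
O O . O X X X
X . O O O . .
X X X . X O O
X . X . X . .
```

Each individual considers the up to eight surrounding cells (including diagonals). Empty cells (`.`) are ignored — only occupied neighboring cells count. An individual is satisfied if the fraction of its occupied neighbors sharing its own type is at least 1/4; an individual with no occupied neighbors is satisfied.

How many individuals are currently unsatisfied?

0

(1,1)O 3/3 ✓
(1,2)O 4/4 ✓
(1,3)O 3/3 ✓
(2,1)O 3/4 ✓
(2,2)O 5/6 ✓
(2,4)O 4/5 ✓
(2,5)X 1/4 ✓
(2,6)X 2/3 ✓
(2,7)X 1/1 ✓
(3,1)X 2/4 ✓
(3,3)O 3/5 ✓
(3,4)O 3/6 ✓
(3,5)O 3/6 ✓
(4,1)X 3/3 ✓
(4,2)X 5/6 ✓
(4,3)X 2/4 ✓
(4,5)X 1/4 ✓
(4,6)O 2/4 ✓
(4,7)O 1/1 ✓
(5,1)X 2/2 ✓
(5,3)X 2/2 ✓
(5,5)X 1/2 ✓
Every one meets the threshold.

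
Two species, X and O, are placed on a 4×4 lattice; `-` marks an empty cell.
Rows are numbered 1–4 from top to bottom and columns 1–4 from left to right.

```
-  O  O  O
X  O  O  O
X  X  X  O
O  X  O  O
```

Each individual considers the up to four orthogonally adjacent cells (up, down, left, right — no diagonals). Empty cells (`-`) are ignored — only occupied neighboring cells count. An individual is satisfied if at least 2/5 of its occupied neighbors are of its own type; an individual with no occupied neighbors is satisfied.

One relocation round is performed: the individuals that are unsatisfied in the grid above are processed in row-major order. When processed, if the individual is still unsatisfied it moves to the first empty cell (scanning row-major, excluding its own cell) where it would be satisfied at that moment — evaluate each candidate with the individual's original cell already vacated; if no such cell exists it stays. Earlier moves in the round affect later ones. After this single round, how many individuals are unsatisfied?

0

Initially unsatisfied (in order): (3,3), (4,1), (4,2), (4,3).
  (3,3) → (1,1).
  (4,1) → (3,3).
  (4,2): now satisfied by earlier moves; stays.
  (4,3): now satisfied by earlier moves; stays.
Resulting grid:
X O O O
X O O O
X X O O
- X O O
All satisfied now.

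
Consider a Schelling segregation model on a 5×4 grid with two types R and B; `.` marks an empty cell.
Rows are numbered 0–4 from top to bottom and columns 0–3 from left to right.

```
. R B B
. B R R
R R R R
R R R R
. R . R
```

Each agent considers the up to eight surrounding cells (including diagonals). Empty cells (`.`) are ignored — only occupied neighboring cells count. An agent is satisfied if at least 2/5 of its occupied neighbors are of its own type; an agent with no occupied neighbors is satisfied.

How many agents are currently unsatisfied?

3

(0,1)R 1/3 not
(0,2)B 2/5 satisfied
(0,3)B 1/3 not
(1,1)B 1/6 not
(1,2)R 5/8 satisfied
(1,3)R 3/5 satisfied
(2,0)R 3/4 satisfied
(2,1)R 6/7 satisfied
(2,2)R 7/8 satisfied
(2,3)R 5/5 satisfied
(3,0)R 4/4 satisfied
(3,1)R 6/6 satisfied
(3,2)R 7/7 satisfied
(3,3)R 4/4 satisfied
(4,1)R 3/3 satisfied
(4,3)R 2/2 satisfied
Unsatisfied: (0,1), (0,3), (1,1) — 3 in total.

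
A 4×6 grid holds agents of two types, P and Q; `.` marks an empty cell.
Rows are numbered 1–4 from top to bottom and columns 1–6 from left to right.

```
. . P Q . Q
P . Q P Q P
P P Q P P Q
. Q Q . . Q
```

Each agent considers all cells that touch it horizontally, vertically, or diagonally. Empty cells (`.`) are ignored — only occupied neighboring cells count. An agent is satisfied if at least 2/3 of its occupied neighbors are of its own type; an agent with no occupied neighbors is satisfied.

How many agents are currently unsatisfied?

15

Row 1: (1,3)P 1/3 unhappy · (1,4)Q 2/4 unhappy · (1,6)Q 1/2 unhappy
Row 2: (2,1)P 2/2 ok · (2,3)Q 2/6 unhappy · (2,4)P 3/7 unhappy · (2,5)Q 3/7 unhappy · (2,6)P 1/4 unhappy
Row 3: (3,1)P 2/3 ok · (3,2)P 2/6 unhappy · (3,3)Q 3/6 unhappy · (3,4)P 2/6 unhappy · (3,5)P 3/6 unhappy · (3,6)Q 2/4 unhappy
Row 4: (4,2)Q 2/4 unhappy · (4,3)Q 2/4 unhappy · (4,6)Q 1/2 unhappy
Unsatisfied: (1,3), (1,4), (1,6), (2,3), (2,4), (2,5), (2,6), (3,2), (3,3), (3,4), (3,5), (3,6), (4,2), (4,3), (4,6) — 15 in total.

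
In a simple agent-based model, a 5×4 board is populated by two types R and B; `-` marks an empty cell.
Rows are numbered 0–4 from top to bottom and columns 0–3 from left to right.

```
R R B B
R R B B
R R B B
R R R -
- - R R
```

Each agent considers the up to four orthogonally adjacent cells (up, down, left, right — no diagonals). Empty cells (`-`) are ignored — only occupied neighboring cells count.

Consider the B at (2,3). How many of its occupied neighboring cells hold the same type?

2

Occupied neighbors of (2,3): (1,3)=B, (2,2)=B.
Same type (B): 2 of 2.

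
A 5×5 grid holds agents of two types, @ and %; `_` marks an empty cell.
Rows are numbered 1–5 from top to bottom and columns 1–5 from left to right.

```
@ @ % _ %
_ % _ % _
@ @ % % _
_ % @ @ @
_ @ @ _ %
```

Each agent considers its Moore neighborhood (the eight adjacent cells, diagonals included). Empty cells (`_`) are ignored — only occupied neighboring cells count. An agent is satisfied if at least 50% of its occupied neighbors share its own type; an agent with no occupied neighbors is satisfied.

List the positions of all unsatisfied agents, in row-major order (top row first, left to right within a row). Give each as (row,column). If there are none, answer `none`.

Row 1: (1,1)@ 1/2 ok · (1,2)@ 1/3 unhappy · (1,3)% 2/3 ok · (1,5)% 1/1 ok
Row 2: (2,2)% 2/6 unhappy · (2,4)% 4/4 ok
Row 3: (3,1)@ 1/3 unhappy · (3,2)@ 2/5 unhappy · (3,3)% 4/7 ok · (3,4)% 2/5 unhappy
Row 4: (4,2)% 1/6 unhappy · (4,3)@ 4/7 ok · (4,4)@ 3/6 ok · (4,5)@ 1/3 unhappy
Row 5: (5,2)@ 2/3 ok · (5,3)@ 3/4 ok · (5,5)% 0/2 unhappy

(1,2), (2,2), (3,1), (3,2), (3,4), (4,2), (4,5), (5,5)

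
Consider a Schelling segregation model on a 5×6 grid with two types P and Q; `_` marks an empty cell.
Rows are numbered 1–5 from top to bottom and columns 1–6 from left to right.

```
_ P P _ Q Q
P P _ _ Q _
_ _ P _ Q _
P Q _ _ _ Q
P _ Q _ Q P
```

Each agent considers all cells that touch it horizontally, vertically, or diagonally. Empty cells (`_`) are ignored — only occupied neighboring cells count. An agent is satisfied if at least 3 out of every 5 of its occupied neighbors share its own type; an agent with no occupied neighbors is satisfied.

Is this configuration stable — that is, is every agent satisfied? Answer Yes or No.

No

(1,2)P 3/3 ok
(1,3)P 2/2 ok
(1,5)Q 2/2 ok
(1,6)Q 2/2 ok
(2,1)P 2/2 ok
(2,2)P 4/4 ok
(2,5)Q 3/3 ok
(3,3)P 1/2 unhappy
(3,5)Q 2/2 ok
(4,1)P 1/2 unhappy
(4,2)Q 1/4 unhappy
(4,6)Q 2/3 ok
(5,1)P 1/2 unhappy
(5,3)Q 1/1 ok
(5,5)Q 1/2 unhappy
(5,6)P 0/2 unhappy
For instance (3,3) has only 1/2 same-type neighbors, below 3/5.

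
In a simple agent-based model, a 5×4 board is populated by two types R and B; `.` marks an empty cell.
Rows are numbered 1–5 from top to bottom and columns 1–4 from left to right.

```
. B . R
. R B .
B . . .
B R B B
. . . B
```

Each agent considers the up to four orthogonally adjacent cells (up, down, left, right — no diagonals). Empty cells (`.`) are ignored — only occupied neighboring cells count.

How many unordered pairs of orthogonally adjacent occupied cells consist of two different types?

4

Scan each occupied cell's neighbors to the right and below so each pair is counted once.
Row 1: B(1,2)–R(2,2)≠  → 1/1 unlike.
Row 2: R(2,2)–B(2,3)≠  → 1/1 unlike.
Row 3: B(3,1)–B(4,1)=  → 0/1 unlike.
Row 4: B(4,1)–R(4,2)≠ R(4,2)–B(4,3)≠ B(4,3)–B(4,4)= B(4,4)–B(5,4)=  → 2/4 unlike.
Total adjacent occupied pairs: 7; unlike-type pairs: 4.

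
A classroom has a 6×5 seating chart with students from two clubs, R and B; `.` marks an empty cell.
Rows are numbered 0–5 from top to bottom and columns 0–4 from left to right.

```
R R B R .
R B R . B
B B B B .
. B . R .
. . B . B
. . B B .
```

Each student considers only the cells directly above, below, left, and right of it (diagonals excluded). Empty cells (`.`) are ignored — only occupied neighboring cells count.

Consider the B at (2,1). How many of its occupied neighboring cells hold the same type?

4

Occupied neighbors of (2,1): (1,1)=B, (3,1)=B, (2,0)=B, (2,2)=B.
Same type (B): 4 of 4.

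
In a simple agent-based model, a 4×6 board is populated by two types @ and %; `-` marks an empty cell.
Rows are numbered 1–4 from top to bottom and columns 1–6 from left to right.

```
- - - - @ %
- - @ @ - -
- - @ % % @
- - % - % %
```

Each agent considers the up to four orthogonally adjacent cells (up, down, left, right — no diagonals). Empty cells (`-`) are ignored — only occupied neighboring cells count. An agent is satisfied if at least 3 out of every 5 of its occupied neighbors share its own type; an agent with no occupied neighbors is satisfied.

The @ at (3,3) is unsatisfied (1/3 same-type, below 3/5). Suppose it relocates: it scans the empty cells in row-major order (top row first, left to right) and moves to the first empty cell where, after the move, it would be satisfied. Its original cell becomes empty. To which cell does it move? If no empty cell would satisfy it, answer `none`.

Vacating (3,3). Empty cells in order:
  (1,1): 0/0 same-type → satisfied — stop here.

(1,1)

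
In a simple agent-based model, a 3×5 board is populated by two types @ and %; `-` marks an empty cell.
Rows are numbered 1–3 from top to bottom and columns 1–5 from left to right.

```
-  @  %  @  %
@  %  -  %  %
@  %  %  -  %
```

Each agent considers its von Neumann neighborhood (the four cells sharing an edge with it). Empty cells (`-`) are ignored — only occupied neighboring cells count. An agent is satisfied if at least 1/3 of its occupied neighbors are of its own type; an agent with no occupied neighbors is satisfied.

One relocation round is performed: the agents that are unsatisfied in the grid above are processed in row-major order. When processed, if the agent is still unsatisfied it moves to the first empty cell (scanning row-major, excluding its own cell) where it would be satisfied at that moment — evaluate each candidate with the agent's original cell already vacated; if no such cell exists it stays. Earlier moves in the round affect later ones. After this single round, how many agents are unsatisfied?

1

Initially unsatisfied (in order): (1,2), (1,3), (1,4).
  (1,2) → (1,1).
  (1,3) → (1,2).
  (1,4): no empty cell satisfies it; stays.
Resulting grid:
@ % - @ %
@ % - % %
@ % % - %
Unsatisfied now: (1,4).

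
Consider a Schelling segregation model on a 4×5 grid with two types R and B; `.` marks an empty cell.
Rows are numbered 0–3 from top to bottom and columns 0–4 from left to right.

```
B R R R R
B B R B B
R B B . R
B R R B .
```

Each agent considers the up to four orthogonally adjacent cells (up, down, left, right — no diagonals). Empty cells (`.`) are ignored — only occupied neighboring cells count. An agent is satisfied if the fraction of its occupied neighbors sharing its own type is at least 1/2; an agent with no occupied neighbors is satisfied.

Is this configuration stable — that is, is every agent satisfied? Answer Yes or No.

Row 0: (0,0)B 1/2 ok · (0,1)R 1/3 unhappy · (0,2)R 3/3 ok · (0,3)R 2/3 ok · (0,4)R 1/2 ok
Row 1: (1,0)B 2/3 ok · (1,1)B 2/4 ok · (1,2)R 1/4 unhappy · (1,3)B 1/3 unhappy · (1,4)B 1/3 unhappy
Row 2: (2,0)R 0/3 unhappy · (2,1)B 2/4 ok · (2,2)B 1/3 unhappy · (2,4)R 0/1 unhappy
Row 3: (3,0)B 0/2 unhappy · (3,1)R 1/3 unhappy · (3,2)R 1/3 unhappy · (3,3)B 0/1 unhappy
For instance (0,1) has only 1/3 same-type neighbors, below 1/2.

No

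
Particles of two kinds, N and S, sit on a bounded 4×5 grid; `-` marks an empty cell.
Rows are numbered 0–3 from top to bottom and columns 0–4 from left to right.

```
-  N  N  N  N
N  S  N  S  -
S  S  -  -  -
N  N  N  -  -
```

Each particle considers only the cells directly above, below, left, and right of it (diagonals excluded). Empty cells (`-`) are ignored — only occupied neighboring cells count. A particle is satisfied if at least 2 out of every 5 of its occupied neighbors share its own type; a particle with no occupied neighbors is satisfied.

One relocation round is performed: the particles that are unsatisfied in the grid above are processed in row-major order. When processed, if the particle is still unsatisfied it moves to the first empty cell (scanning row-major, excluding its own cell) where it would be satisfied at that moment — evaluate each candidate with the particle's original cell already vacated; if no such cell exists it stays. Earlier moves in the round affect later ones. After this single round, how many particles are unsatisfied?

Initially unsatisfied (in order): (1,0), (1,1), (1,2), (1,3), (2,0).
  (1,0) → (0,0).
  (1,1) → (1,0).
  (1,2): now satisfied by earlier moves; stays.
  (1,3) → (1,1).
  (2,0): now satisfied by earlier moves; stays.
Resulting grid:
N N N N N
S S N - -
S S - - -
N N N - -
All satisfied now.

0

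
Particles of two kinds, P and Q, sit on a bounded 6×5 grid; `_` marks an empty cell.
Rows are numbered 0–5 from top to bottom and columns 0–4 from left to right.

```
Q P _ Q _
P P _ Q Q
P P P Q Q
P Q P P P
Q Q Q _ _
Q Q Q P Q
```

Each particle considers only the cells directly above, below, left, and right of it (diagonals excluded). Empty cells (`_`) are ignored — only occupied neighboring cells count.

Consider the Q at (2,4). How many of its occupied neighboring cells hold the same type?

2

Occupied neighbors of (2,4): (1,4)=Q, (3,4)=P, (2,3)=Q.
Same type (Q): 2 of 3.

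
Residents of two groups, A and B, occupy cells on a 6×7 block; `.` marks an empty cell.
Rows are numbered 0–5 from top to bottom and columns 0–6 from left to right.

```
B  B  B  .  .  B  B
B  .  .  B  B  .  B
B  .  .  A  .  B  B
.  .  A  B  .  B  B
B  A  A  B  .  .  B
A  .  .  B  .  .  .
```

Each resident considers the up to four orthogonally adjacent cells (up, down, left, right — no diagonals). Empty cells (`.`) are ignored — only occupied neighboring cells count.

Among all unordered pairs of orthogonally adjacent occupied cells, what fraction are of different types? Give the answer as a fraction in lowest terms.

Scan each occupied cell's neighbors to the right and below so each pair is counted once.
From row 0: 0 unlike of 5 pairs (running 0/5).
From row 1: 1 unlike of 4 pairs (running 1/9).
From row 2: 1 unlike of 4 pairs (running 2/13).
From row 3: 1 unlike of 5 pairs (running 3/18).
From row 4: 3 unlike of 5 pairs (running 6/23).
Total adjacent occupied pairs: 23; unlike-type pairs: 6.
6/23 is already in lowest terms.

6/23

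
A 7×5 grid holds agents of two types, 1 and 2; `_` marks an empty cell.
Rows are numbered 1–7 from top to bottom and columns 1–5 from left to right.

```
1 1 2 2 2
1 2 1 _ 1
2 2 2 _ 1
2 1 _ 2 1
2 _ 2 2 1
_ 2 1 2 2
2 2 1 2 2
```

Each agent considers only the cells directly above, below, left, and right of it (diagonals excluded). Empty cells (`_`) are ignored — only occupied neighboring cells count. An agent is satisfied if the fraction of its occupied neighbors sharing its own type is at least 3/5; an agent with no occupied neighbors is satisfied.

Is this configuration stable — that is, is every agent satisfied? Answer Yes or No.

No

(1,1)1 2/2 ✓
(1,2)1 1/3 ✗
(1,3)2 1/3 ✗
(1,4)2 2/2 ✓
(1,5)2 1/2 ✗
(2,1)1 1/3 ✗
(2,2)2 1/4 ✗
(2,3)1 0/3 ✗
(2,5)1 1/2 ✗
(3,1)2 2/3 ✓
(3,2)2 3/4 ✓
(3,3)2 1/2 ✗
(3,5)1 2/2 ✓
(4,1)2 2/3 ✓
(4,2)1 0/2 ✗
(4,4)2 1/2 ✗
(4,5)1 2/3 ✓
(5,1)2 1/1 ✓
(5,3)2 1/2 ✗
(5,4)2 3/4 ✓
(5,5)1 1/3 ✗
(6,2)2 1/2 ✗
(6,3)1 1/4 ✗
(6,4)2 3/4 ✓
(6,5)2 2/3 ✓
(7,1)2 1/1 ✓
(7,2)2 2/3 ✓
(7,3)1 1/3 ✗
(7,4)2 2/3 ✓
(7,5)2 2/2 ✓
For instance (1,2) has only 1/3 same-type neighbors, below 3/5.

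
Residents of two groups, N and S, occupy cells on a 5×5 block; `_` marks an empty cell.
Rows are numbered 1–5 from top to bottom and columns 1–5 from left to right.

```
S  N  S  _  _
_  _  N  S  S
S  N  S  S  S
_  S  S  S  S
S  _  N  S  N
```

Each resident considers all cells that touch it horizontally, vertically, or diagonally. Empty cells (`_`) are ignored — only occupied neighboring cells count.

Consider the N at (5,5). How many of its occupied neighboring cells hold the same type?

0

Occupied neighbors of (5,5): (4,4)=S, (4,5)=S, (5,4)=S.
Same type (N): 0 of 3.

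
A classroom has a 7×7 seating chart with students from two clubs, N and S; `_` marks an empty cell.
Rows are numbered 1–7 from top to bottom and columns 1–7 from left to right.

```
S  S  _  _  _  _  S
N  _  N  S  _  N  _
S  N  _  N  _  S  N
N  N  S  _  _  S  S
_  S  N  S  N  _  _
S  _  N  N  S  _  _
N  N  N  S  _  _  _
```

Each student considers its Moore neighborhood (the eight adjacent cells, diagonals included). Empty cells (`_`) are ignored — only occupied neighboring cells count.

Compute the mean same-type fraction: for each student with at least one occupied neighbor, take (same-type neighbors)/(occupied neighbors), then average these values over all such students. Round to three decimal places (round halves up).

0.407

Row 1: (1,1)S 1/2 · (1,2)S 1/3 · (1,7)S 0/1
Row 2: (2,1)N 1/4 · (2,3)N 2/4 · (2,4)S 0/2 · (2,6)N 1/3
Row 3: (3,1)S 0/4 · (3,2)N 4/6 · (3,4)N 1/3 · (3,6)S 2/4 · (3,7)N 1/4
Row 4: (4,1)N 2/4 · (4,2)N 3/6 · (4,3)S 2/6 · (4,6)S 2/4 · (4,7)S 2/3
Row 5: (5,2)S 2/6 · (5,3)N 3/6 · (5,4)S 2/6 · (5,5)N 1/4
Row 6: (6,1)S 1/3 · (6,3)N 4/7 · (6,4)N 4/7 · (6,5)S 2/4
Row 7: (7,1)N 1/2 · (7,2)N 3/4 · (7,3)N 3/4 · (7,4)S 1/4
Sum over 29 students: 1/2 + 1/3 + 0/1 + 1/4 + 2/4 + 0/2 + 1/3 + 0/4 + 4/6 + 1/3 + 2/4 + 1/4 + 2/4 + 3/6 + 2/6 + 2/4 + 2/3 + 2/6 + 3/6 + 2/6 + 1/4 + 1/3 + 4/7 + 4/7 + 2/4 + 1/2 + 3/4 + 3/4 + 1/4 = 248/21; mean = 248/21 ÷ 29 = 248/609 = 0.407224… → 0.407.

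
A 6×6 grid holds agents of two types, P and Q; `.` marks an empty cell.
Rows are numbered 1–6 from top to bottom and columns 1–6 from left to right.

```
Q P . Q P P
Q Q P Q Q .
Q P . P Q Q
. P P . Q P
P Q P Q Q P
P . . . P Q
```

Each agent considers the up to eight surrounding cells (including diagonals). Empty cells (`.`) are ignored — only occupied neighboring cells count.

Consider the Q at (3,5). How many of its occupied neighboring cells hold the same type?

Occupied neighbors of (3,5): (2,4)=Q, (2,5)=Q, (3,4)=P, (3,6)=Q, (4,5)=Q, (4,6)=P.
Same type (Q): 4 of 6.

4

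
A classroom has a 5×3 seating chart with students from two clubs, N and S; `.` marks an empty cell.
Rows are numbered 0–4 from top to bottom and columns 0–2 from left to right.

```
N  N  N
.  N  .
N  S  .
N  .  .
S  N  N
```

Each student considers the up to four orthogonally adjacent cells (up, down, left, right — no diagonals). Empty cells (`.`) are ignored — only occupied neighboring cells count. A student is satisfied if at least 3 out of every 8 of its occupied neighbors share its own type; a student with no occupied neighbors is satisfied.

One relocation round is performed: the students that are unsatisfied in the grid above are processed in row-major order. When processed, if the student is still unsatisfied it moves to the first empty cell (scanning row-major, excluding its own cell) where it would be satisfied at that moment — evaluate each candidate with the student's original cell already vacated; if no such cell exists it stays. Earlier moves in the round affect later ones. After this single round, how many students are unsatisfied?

Initially unsatisfied (in order): (2,1), (4,0).
  (2,1) → (2,2).
  (4,0) → (3,2).
Resulting grid:
N N N
. N .
N . S
N . S
. N N
All satisfied now.

0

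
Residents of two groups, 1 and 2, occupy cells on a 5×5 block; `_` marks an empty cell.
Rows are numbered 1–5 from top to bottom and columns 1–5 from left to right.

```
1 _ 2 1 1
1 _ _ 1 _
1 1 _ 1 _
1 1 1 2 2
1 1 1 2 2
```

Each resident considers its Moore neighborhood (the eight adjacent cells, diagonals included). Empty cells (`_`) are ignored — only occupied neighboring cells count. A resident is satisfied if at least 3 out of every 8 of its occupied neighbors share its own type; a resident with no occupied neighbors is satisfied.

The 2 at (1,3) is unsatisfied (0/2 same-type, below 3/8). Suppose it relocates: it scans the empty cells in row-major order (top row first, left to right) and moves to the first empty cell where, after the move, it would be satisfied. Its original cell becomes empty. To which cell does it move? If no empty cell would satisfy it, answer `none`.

(3,5)

Vacating (1,3). Empty cells in order:
  (1,2): 0/2 same-type → still unsatisfied.
  (2,2): 0/4 same-type → still unsatisfied.
  (2,3): 0/4 same-type → still unsatisfied.
  (2,5): 0/4 same-type → still unsatisfied.
  (3,3): 1/6 same-type → still unsatisfied.
  (3,5): 2/4 same-type → satisfied — stop here.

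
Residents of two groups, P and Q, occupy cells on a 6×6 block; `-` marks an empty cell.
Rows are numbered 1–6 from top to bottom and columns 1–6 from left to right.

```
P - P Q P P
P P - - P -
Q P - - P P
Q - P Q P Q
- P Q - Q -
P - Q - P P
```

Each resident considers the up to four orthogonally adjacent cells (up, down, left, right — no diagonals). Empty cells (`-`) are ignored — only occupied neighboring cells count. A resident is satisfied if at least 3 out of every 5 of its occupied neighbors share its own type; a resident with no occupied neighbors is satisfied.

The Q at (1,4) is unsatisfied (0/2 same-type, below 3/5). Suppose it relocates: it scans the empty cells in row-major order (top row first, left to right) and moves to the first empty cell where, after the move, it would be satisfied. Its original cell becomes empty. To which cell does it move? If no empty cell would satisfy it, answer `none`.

Vacating (1,4). Empty cells in order:
  (1,2): 0/3 same-type → still unsatisfied.
  (2,3): 0/2 same-type → still unsatisfied.
  (2,4): 0/1 same-type → still unsatisfied.
  (2,6): 0/3 same-type → still unsatisfied.
  (3,3): 0/2 same-type → still unsatisfied.
  (3,4): 1/2 same-type → still unsatisfied.
  (4,2): 1/4 same-type → still unsatisfied.
  (5,1): 1/3 same-type → still unsatisfied.
  (5,4): 3/3 same-type → satisfied — stop here.

(5,4)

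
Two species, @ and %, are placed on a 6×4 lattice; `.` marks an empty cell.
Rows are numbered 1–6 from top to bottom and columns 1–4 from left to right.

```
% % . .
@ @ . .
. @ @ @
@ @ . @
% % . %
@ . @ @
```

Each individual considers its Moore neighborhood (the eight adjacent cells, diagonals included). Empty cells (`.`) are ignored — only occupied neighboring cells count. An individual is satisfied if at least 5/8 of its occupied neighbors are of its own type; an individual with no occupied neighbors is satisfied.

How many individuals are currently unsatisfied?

12

(1,1)% 1/3 not
(1,2)% 1/3 not
(2,1)@ 2/4 not
(2,2)@ 3/5 not
(3,2)@ 5/5 satisfied
(3,3)@ 5/5 satisfied
(3,4)@ 2/2 satisfied
(4,1)@ 2/4 not
(4,2)@ 3/5 not
(4,4)@ 2/3 satisfied
(5,1)% 1/4 not
(5,2)% 1/5 not
(5,4)% 0/3 not
(6,1)@ 0/2 not
(6,3)@ 1/3 not
(6,4)@ 1/2 not
Unsatisfied: (1,1), (1,2), (2,1), (2,2), (4,1), (4,2), (5,1), (5,2), (5,4), (6,1), (6,3), (6,4) — 12 in total.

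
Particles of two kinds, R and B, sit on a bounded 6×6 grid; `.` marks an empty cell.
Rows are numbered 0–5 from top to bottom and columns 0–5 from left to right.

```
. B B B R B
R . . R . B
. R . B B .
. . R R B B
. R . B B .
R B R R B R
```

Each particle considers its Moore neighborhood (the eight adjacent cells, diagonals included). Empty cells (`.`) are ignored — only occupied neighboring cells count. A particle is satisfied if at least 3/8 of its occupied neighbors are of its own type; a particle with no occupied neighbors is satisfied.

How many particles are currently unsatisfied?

(0,1)B 1/2 ok
(0,2)B 2/3 ok
(0,3)B 1/3 unhappy
(0,4)R 1/4 unhappy
(0,5)B 1/2 ok
(1,0)R 1/2 ok
(1,3)R 1/5 unhappy
(1,5)B 2/3 ok
(2,1)R 2/2 ok
(2,3)B 2/5 ok
(2,4)B 4/6 ok
(3,2)R 3/5 ok
(3,3)R 1/6 unhappy
(3,4)B 5/6 ok
(3,5)B 3/3 ok
(4,1)R 3/4 ok
(4,3)B 3/7 ok
(4,4)B 4/7 ok
(5,0)R 1/2 ok
(5,1)B 0/3 unhappy
(5,2)R 2/4 ok
(5,3)R 1/4 unhappy
(5,4)B 2/4 ok
(5,5)R 0/2 unhappy
Unsatisfied: (0,3), (0,4), (1,3), (3,3), (5,1), (5,3), (5,5) — 7 in total.

7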